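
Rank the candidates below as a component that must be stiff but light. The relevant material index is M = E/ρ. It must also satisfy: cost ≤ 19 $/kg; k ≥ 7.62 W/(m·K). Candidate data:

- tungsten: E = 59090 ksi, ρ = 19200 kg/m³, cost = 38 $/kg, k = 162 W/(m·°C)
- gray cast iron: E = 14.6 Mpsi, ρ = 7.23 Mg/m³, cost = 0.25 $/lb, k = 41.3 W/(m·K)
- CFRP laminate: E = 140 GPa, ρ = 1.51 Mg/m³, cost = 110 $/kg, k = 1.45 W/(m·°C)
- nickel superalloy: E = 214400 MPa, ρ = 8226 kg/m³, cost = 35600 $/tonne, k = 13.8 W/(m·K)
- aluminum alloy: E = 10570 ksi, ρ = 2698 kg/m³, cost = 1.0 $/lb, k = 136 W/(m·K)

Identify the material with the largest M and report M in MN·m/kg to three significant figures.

aluminum alloy, M = 27.0 MN·m/kg

Screen on constraints: cost ≤ 19 $/kg; k ≥ 7.62 W/(m·K). Survivors: gray cast iron, aluminum alloy.
In SI units:
  gray cast iron: E = 100.7 GPa, ρ = 7230 kg/m³
  aluminum alloy: E = 72.88 GPa, ρ = 2698 kg/m³
  aluminum alloy: M = 27.0 MN·m/kg
  gray cast iron: M = 13.9 MN·m/kg
Aluminum alloy has the largest M.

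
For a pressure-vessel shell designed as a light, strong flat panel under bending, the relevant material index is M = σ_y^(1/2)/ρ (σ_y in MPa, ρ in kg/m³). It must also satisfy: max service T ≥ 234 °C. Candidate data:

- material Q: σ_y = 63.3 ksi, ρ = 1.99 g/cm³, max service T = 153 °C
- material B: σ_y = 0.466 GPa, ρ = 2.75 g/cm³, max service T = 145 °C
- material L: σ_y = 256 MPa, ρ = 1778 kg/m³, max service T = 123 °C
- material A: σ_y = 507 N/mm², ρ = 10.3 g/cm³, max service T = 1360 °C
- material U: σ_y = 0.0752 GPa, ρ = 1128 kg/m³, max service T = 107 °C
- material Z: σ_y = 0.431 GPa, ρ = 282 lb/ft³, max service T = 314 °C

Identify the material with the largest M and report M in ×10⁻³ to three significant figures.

material Z, M = 4.60×10⁻³

Screen on constraints: max service T ≥ 234 °C. Survivors: material A, material Z.
In SI units:
  material A: σ_y = 507.0 MPa, ρ = 10300 kg/m³
  material Z: σ_y = 431.0 MPa, ρ = 4517 kg/m³
  material Z: M = 4.60×10⁻³
  material A: M = 2.19×10⁻³
Material Z ranks first.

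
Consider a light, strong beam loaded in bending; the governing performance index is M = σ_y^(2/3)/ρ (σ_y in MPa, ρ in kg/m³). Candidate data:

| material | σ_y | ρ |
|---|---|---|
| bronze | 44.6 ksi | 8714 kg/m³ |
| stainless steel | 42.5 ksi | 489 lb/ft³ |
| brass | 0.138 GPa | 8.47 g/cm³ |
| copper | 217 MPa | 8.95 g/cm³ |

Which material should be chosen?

Putting every candidate on a common basis:
  bronze: σ_y = 307.5 MPa, ρ = 8714 kg/m³
  stainless steel: σ_y = 293.0 MPa, ρ = 7833 kg/m³
  brass: σ_y = 138.0 MPa, ρ = 8470 kg/m³
  copper: σ_y = 217.0 MPa, ρ = 8950 kg/m³
  stainless steel: M = 5.63×10⁻³
  bronze: M = 5.23×10⁻³
  copper: M = 4.03×10⁻³
  brass: M = 3.15×10⁻³
Highest index: stainless steel.

stainless steel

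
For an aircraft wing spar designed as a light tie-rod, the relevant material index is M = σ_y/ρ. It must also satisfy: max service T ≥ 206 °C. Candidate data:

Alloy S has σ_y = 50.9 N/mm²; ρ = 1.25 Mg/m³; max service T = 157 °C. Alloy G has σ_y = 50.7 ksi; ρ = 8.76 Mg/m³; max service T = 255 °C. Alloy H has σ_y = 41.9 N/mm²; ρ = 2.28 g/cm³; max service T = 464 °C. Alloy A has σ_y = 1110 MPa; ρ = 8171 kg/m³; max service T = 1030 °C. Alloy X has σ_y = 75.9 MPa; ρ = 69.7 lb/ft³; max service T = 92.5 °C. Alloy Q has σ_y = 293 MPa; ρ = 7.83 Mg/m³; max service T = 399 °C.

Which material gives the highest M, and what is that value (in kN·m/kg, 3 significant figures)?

alloy A, M = 136 kN·m/kg

Screen on constraints: max service T ≥ 206 °C. Survivors: alloy G, alloy H, alloy A, alloy Q.
Putting every candidate on a common basis:
  alloy G: σ_y = 349.6 MPa, ρ = 8760 kg/m³
  alloy H: σ_y = 41.90 MPa, ρ = 2280 kg/m³
  alloy A: σ_y = 1110 MPa, ρ = 8171 kg/m³
  alloy Q: σ_y = 293.0 MPa, ρ = 7830 kg/m³
  alloy A: M = 136 kN·m/kg
  alloy G: M = 39.9 kN·m/kg
  alloy Q: M = 37.4 kN·m/kg
  alloy H: M = 18.4 kN·m/kg
Alloy A ranks first.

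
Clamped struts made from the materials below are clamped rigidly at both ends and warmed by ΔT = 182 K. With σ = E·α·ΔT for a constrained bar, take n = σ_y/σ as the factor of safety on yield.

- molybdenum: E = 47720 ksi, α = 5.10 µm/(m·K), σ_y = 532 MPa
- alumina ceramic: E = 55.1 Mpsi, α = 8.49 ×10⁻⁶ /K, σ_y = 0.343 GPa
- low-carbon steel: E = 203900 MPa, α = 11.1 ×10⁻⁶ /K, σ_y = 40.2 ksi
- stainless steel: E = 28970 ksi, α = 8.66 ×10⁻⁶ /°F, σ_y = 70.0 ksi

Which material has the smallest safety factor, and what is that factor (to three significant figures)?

alumina ceramic, n = 0.584

In consistent units (E in GPa, α in ×10⁻⁶/K, σ_y in MPa):
  molybdenum: E = 329.0, α = 5.10, σ_y = 532.0 → σ = 305 MPa, n = 1.74
  alumina ceramic: E = 379.9, α = 8.49, σ_y = 343.0 → σ = 587 MPa, n = 0.584
  low-carbon steel: E = 203.9, α = 11.1, σ_y = 277.2 → σ = 412 MPa, n = 0.673
  stainless steel: E = 199.7, α = 15.6, σ_y = 482.6 → σ = 567 MPa, n = 0.852
The minimum is alumina ceramic at n = 0.584.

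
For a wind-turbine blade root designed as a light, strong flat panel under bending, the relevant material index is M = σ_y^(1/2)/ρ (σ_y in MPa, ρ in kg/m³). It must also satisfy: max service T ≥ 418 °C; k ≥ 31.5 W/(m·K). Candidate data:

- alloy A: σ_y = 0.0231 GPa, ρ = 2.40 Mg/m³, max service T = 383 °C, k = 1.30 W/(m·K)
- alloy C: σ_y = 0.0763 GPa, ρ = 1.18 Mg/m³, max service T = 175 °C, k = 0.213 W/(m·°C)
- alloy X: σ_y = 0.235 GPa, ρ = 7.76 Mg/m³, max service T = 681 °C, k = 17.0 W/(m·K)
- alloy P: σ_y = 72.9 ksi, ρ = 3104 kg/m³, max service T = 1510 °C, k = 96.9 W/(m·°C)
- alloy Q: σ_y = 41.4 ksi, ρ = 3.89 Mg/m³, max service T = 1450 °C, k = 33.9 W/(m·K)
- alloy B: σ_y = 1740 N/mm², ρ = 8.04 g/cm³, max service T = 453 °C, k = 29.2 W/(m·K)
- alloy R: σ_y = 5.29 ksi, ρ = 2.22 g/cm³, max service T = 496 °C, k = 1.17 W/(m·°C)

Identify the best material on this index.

Screen on constraints: max service T ≥ 418 °C; k ≥ 31.5 W/(m·K). Survivors: alloy P, alloy Q.
Putting every candidate on a common basis:
  alloy P: σ_y = 502.6 MPa, ρ = 3104 kg/m³
  alloy Q: σ_y = 285.4 MPa, ρ = 3890 kg/m³
  alloy P: M = 7.22×10⁻³
  alloy Q: M = 4.34×10⁻³
Highest index: alloy P.

alloy P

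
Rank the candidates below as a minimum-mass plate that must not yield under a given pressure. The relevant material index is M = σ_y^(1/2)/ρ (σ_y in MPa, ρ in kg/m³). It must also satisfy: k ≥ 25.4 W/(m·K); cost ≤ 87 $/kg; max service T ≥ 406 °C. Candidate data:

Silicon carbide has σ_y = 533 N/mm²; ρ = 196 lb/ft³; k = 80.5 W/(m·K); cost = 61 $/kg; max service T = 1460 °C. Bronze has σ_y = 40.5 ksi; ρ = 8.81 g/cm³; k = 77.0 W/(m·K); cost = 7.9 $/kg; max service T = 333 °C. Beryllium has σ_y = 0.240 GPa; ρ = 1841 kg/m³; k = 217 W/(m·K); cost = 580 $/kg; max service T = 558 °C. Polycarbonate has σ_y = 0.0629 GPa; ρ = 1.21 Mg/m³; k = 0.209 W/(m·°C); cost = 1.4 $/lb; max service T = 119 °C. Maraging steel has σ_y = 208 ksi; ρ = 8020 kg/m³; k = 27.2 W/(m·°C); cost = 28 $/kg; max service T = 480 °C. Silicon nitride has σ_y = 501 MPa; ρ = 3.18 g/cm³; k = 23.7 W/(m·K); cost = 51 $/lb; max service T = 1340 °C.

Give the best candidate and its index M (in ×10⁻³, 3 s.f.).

Screen on constraints: k ≥ 25.4 W/(m·K); cost ≤ 87 $/kg; max service T ≥ 406 °C. Survivors: silicon carbide, maraging steel.
In SI units:
  silicon carbide: σ_y = 533.0 MPa, ρ = 3140 kg/m³
  maraging steel: σ_y = 1434 MPa, ρ = 8020 kg/m³
  silicon carbide: M = 7.35×10⁻³
  maraging steel: M = 4.72×10⁻³
Silicon carbide has the largest M.

silicon carbide, M = 7.35×10⁻³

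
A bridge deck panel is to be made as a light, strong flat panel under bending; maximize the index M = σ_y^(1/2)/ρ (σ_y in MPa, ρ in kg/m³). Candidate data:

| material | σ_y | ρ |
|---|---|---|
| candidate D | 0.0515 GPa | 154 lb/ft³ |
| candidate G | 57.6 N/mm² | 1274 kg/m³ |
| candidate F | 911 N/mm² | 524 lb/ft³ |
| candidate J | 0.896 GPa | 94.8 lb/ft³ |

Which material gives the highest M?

candidate J

Convert each candidate to consistent units, then evaluate M:
  candidate D: σ_y = 51.50 MPa, ρ = 2467 kg/m³
  candidate G: σ_y = 57.60 MPa, ρ = 1274 kg/m³
  candidate F: σ_y = 911.0 MPa, ρ = 8394 kg/m³
  candidate J: σ_y = 896.0 MPa, ρ = 1519 kg/m³
  candidate J: M = 19.7×10⁻³
  candidate G: M = 5.96×10⁻³
  candidate F: M = 3.60×10⁻³
  candidate D: M = 2.91×10⁻³
The maximum is for candidate J.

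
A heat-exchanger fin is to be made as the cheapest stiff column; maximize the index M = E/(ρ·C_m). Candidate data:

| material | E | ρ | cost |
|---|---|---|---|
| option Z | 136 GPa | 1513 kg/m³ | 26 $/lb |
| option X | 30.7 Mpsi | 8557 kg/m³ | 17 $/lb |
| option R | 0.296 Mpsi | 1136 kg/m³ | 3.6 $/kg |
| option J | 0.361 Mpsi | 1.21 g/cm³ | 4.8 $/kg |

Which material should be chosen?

In SI units:
  option Z: E = 136.0 GPa, ρ = 1513 kg/m³, cost = 57.32 $/kg
  option X: E = 211.7 GPa, ρ = 8557 kg/m³, cost = 37.48 $/kg
  option R: E = 2.041 GPa, ρ = 1136 kg/m³, cost = 3.600 $/kg
  option J: E = 2.489 GPa, ρ = 1210 kg/m³, cost = 4.800 $/kg
  option Z: M = 1.57 MN·m per $
  option X: M = 0.660 MN·m per $
  option R: M = 0.499 MN·m per $
  option J: M = 0.429 MN·m per $
The maximum is for option Z.

option Z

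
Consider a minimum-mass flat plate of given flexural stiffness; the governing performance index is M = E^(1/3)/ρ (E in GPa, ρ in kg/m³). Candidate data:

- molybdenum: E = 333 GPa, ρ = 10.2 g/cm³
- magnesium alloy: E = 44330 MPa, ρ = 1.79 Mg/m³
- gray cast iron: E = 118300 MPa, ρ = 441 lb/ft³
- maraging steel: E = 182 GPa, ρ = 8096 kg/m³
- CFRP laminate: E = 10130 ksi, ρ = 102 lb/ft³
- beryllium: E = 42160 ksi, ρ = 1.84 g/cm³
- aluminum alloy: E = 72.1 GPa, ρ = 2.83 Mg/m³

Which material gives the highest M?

beryllium

After converting to SI:
  molybdenum: E = 333.0 GPa, ρ = 10200 kg/m³
  magnesium alloy: E = 44.33 GPa, ρ = 1790 kg/m³
  gray cast iron: E = 118.3 GPa, ρ = 7064 kg/m³
  maraging steel: E = 182.0 GPa, ρ = 8096 kg/m³
  CFRP laminate: E = 69.84 GPa, ρ = 1634 kg/m³
  beryllium: E = 290.7 GPa, ρ = 1840 kg/m³
  aluminum alloy: E = 72.10 GPa, ρ = 2830 kg/m³
  beryllium: M = 3.60×10⁻³
  CFRP laminate: M = 2.52×10⁻³
  magnesium alloy: M = 1.98×10⁻³
  aluminum alloy: M = 1.47×10⁻³
  maraging steel: M = 0.700×10⁻³
  gray cast iron: M = 0.695×10⁻³
  molybdenum: M = 0.680×10⁻³
Beryllium ranks first.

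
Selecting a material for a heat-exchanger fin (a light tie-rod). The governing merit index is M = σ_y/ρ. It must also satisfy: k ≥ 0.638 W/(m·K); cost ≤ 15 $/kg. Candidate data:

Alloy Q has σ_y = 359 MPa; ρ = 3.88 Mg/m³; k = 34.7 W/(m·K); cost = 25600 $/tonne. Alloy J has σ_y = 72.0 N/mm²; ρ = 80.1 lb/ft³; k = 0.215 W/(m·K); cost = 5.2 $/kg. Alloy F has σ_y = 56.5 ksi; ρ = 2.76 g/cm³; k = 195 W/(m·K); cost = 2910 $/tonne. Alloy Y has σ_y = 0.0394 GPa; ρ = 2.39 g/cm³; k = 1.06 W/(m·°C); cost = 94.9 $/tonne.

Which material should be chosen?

Screen on constraints: k ≥ 0.638 W/(m·K); cost ≤ 15 $/kg. Survivors: alloy F, alloy Y.
Putting every candidate on a common basis:
  alloy F: σ_y = 389.6 MPa, ρ = 2760 kg/m³
  alloy Y: σ_y = 39.40 MPa, ρ = 2390 kg/m³
  alloy F: M = 141 kN·m/kg
  alloy Y: M = 16.5 kN·m/kg
The maximum is for alloy F.

alloy F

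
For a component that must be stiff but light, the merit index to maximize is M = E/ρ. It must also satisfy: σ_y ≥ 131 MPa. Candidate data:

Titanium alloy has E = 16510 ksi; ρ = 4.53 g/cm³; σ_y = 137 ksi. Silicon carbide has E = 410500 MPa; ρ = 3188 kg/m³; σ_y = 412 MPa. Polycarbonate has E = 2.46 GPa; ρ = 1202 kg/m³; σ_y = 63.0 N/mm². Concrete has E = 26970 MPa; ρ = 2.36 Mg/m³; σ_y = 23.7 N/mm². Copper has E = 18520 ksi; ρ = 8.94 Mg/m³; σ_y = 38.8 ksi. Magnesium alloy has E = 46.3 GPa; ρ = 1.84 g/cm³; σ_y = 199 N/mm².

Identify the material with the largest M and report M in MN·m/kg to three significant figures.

Screen on constraints: σ_y ≥ 131 MPa. Survivors: titanium alloy, silicon carbide, copper, magnesium alloy.
Normalizing units and computing the index:
  titanium alloy: E = 113.8 GPa, ρ = 4530 kg/m³
  silicon carbide: E = 410.5 GPa, ρ = 3188 kg/m³
  copper: E = 127.7 GPa, ρ = 8940 kg/m³
  magnesium alloy: E = 46.30 GPa, ρ = 1840 kg/m³
  silicon carbide: M = 129 MN·m/kg
  magnesium alloy: M = 25.2 MN·m/kg
  titanium alloy: M = 25.1 MN·m/kg
  copper: M = 14.3 MN·m/kg
Silicon carbide ranks first.

silicon carbide, M = 129 MN·m/kg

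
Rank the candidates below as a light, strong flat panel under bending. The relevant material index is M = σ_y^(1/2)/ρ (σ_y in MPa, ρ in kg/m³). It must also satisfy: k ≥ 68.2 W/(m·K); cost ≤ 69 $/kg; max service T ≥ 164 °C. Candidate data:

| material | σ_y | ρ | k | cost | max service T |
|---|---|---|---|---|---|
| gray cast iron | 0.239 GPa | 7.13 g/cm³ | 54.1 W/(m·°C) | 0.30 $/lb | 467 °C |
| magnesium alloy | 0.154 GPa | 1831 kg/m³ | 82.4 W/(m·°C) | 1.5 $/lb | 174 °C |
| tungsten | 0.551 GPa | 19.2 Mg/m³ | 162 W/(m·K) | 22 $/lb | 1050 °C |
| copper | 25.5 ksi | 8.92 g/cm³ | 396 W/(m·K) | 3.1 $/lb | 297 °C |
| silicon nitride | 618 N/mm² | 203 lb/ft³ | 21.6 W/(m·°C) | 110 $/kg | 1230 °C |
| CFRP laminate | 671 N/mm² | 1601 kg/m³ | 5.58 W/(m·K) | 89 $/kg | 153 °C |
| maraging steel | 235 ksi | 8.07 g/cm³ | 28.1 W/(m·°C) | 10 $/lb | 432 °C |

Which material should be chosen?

Screen on constraints: k ≥ 68.2 W/(m·K); cost ≤ 69 $/kg; max service T ≥ 164 °C. Survivors: magnesium alloy, tungsten, copper.
After converting to SI:
  magnesium alloy: σ_y = 154.0 MPa, ρ = 1831 kg/m³
  tungsten: σ_y = 551.0 MPa, ρ = 19200 kg/m³
  copper: σ_y = 175.8 MPa, ρ = 8920 kg/m³
  magnesium alloy: M = 6.78×10⁻³
  copper: M = 1.49×10⁻³
  tungsten: M = 1.22×10⁻³
Magnesium alloy ranks first.

magnesium alloy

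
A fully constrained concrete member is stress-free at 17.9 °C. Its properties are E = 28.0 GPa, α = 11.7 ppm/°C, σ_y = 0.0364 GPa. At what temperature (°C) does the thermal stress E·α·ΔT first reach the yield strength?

σ_y = 0.0364 GPa = 36.40 MPa.
E·α·ΔT = 36.40 MPa ⇒ ΔT = 36.40 / (28.00×10³ × 11.7×10⁻⁶) = 111.1 K.
T = 17.9 + 111.1 = 129.0 °C.

129 °C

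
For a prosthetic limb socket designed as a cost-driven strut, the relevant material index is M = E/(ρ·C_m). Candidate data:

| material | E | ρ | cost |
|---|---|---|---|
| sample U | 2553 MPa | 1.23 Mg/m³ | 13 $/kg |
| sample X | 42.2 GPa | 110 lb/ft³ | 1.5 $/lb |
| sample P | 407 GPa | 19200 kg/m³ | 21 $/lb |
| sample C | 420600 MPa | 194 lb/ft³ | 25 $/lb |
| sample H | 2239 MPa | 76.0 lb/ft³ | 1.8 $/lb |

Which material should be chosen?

After converting to SI:
  sample U: E = 2.553 GPa, ρ = 1230 kg/m³, cost = 13.00 $/kg
  sample X: E = 42.20 GPa, ρ = 1762 kg/m³, cost = 3.307 $/kg
  sample P: E = 407.0 GPa, ρ = 19200 kg/m³, cost = 46.30 $/kg
  sample C: E = 420.6 GPa, ρ = 3108 kg/m³, cost = 55.11 $/kg
  sample H: E = 2.239 GPa, ρ = 1217 kg/m³, cost = 3.968 $/kg
  sample X: M = 7.24 MN·m per $
  sample C: M = 2.46 MN·m per $
  sample H: M = 0.463 MN·m per $
  sample P: M = 0.458 MN·m per $
  sample U: M = 0.160 MN·m per $
Sample X has the largest M.

sample X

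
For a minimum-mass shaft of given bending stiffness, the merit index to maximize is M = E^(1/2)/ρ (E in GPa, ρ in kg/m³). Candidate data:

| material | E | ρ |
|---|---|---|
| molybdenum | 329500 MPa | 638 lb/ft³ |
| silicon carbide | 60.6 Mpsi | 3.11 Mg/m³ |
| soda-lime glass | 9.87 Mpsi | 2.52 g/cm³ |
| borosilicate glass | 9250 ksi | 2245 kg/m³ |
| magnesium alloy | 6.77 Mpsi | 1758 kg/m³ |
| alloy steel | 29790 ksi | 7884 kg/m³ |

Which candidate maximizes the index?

silicon carbide

In SI units:
  molybdenum: E = 329.5 GPa, ρ = 10220 kg/m³
  silicon carbide: E = 417.8 GPa, ρ = 3110 kg/m³
  soda-lime glass: E = 68.05 GPa, ρ = 2520 kg/m³
  borosilicate glass: E = 63.78 GPa, ρ = 2245 kg/m³
  magnesium alloy: E = 46.68 GPa, ρ = 1758 kg/m³
  alloy steel: E = 205.4 GPa, ρ = 7884 kg/m³
  silicon carbide: M = 6.57×10⁻³
  magnesium alloy: M = 3.89×10⁻³
  borosilicate glass: M = 3.56×10⁻³
  soda-lime glass: M = 3.27×10⁻³
  alloy steel: M = 1.82×10⁻³
  molybdenum: M = 1.78×10⁻³
Silicon carbide ranks first.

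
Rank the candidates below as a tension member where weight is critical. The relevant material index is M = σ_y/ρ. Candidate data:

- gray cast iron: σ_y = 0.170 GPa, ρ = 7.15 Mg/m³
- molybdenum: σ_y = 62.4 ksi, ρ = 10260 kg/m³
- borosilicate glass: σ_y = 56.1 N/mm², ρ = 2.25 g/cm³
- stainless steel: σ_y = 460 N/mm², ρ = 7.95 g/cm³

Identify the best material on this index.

stainless steel

Normalizing units and computing the index:
  gray cast iron: σ_y = 170.0 MPa, ρ = 7150 kg/m³
  molybdenum: σ_y = 430.2 MPa, ρ = 10260 kg/m³
  borosilicate glass: σ_y = 56.10 MPa, ρ = 2250 kg/m³
  stainless steel: σ_y = 460.0 MPa, ρ = 7950 kg/m³
  stainless steel: M = 57.9 kN·m/kg
  molybdenum: M = 41.9 kN·m/kg
  borosilicate glass: M = 24.9 kN·m/kg
  gray cast iron: M = 23.8 kN·m/kg
The maximum is for stainless steel.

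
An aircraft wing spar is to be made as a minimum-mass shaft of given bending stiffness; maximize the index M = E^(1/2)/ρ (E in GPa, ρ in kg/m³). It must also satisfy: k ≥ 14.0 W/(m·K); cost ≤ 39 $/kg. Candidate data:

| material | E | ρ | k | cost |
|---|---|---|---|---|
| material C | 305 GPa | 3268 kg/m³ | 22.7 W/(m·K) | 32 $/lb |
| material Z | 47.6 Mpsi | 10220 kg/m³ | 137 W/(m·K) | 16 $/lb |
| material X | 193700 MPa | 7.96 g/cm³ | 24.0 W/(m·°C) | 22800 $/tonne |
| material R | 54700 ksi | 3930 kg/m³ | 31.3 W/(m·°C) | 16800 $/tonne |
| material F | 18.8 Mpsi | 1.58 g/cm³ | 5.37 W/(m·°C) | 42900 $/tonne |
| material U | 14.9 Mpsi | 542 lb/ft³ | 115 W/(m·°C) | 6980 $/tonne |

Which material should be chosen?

Screen on constraints: k ≥ 14.0 W/(m·K); cost ≤ 39 $/kg. Survivors: material Z, material X, material R, material U.
Normalizing units and computing the index:
  material Z: E = 328.2 GPa, ρ = 10220 kg/m³
  material X: E = 193.7 GPa, ρ = 7960 kg/m³
  material R: E = 377.1 GPa, ρ = 3930 kg/m³
  material U: E = 102.7 GPa, ρ = 8682 kg/m³
  material R: M = 4.94×10⁻³
  material Z: M = 1.77×10⁻³
  material X: M = 1.75×10⁻³
  material U: M = 1.17×10⁻³
The maximum is for material R.

material R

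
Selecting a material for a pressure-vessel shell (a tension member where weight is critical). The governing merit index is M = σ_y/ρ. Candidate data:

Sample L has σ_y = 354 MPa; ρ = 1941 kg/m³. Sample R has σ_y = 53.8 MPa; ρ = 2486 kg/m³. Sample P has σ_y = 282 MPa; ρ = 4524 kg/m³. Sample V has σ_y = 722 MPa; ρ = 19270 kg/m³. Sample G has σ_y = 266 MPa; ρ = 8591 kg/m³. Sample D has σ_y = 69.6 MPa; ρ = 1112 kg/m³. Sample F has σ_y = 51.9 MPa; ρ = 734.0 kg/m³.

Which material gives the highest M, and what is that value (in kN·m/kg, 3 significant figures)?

sample L, M = 182 kN·m/kg

Evaluate M for each candidate:
  sample L: M = 182 kN·m/kg
  sample F: M = 70.7 kN·m/kg
  sample D: M = 62.6 kN·m/kg
  sample P: M = 62.3 kN·m/kg
  sample V: M = 37.5 kN·m/kg
  sample G: M = 31.0 kN·m/kg
  sample R: M = 21.6 kN·m/kg
Highest index: sample L.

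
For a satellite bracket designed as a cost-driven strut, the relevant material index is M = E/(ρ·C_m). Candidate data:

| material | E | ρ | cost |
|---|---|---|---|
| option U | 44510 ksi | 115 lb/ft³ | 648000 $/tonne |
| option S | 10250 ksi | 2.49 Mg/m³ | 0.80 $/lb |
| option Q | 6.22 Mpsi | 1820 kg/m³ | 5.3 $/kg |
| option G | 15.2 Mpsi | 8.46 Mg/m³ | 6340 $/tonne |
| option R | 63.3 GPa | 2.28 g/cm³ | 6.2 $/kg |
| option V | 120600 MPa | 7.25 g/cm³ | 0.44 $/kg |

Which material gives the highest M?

In SI units:
  option U: E = 306.9 GPa, ρ = 1842 kg/m³, cost = 648.0 $/kg
  option S: E = 70.67 GPa, ρ = 2490 kg/m³, cost = 1.764 $/kg
  option Q: E = 42.89 GPa, ρ = 1820 kg/m³, cost = 5.300 $/kg
  option G: E = 104.8 GPa, ρ = 8460 kg/m³, cost = 6.340 $/kg
  option R: E = 63.30 GPa, ρ = 2280 kg/m³, cost = 6.200 $/kg
  option V: E = 120.6 GPa, ρ = 7250 kg/m³, cost = 0.4400 $/kg
  option V: M = 37.8 MN·m per $
  option S: M = 16.1 MN·m per $
  option R: M = 4.48 MN·m per $
  option Q: M = 4.45 MN·m per $
  option G: M = 1.95 MN·m per $
  option U: M = 0.257 MN·m per $
Option V has the largest M.

option V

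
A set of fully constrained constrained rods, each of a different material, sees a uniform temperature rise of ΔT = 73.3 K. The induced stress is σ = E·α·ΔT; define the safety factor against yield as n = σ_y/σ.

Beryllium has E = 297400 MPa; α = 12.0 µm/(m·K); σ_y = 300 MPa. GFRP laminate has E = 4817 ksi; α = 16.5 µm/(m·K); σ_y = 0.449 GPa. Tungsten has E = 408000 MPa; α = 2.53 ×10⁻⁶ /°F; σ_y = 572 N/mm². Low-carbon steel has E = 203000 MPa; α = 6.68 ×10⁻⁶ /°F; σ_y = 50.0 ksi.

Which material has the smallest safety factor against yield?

Per material, after unit conversion:
  beryllium: E = 297.4, α = 12.0, σ_y = 300.0 → σ = 262 MPa, n = 1.15
  GFRP laminate: E = 33.21, α = 16.5, σ_y = 449.0 → σ = 40.2 MPa, n = 11.2
  tungsten: E = 408.0, α = 4.55, σ_y = 572.0 → σ = 136 MPa, n = 4.20
  low-carbon steel: E = 203.0, α = 12.0, σ_y = 344.7 → σ = 179 MPa, n = 1.93
The minimum is beryllium at n = 1.15.

beryllium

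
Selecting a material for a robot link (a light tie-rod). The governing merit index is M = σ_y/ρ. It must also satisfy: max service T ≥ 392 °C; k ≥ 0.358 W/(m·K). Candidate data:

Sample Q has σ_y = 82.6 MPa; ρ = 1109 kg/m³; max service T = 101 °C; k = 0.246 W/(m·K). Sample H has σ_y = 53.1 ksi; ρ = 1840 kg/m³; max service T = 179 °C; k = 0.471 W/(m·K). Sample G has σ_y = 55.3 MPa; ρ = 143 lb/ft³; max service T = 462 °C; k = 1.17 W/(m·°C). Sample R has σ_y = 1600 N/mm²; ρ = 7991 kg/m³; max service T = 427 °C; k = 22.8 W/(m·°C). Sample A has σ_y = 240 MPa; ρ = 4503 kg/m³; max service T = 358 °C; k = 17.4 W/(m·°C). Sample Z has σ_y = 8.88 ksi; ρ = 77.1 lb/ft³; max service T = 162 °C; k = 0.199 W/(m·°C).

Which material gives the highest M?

Screen on constraints: max service T ≥ 392 °C; k ≥ 0.358 W/(m·K). Survivors: sample G, sample R.
Normalizing units and computing the index:
  sample G: σ_y = 55.30 MPa, ρ = 2291 kg/m³
  sample R: σ_y = 1600 MPa, ρ = 7991 kg/m³
  sample R: M = 200 kN·m/kg
  sample G: M = 24.1 kN·m/kg
Sample R ranks first.

sample R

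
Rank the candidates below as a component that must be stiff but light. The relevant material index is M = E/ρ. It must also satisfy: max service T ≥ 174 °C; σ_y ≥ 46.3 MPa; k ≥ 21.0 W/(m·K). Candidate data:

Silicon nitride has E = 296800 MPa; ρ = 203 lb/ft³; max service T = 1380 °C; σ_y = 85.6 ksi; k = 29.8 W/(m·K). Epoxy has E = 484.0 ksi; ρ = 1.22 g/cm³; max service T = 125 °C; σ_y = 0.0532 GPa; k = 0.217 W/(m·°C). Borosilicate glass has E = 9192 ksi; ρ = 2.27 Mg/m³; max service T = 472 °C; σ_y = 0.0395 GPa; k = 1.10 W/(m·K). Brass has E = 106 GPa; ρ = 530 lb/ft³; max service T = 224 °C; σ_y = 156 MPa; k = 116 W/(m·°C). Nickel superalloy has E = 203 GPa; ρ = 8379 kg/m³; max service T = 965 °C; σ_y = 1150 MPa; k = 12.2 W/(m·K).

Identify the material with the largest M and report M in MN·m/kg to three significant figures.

Screen on constraints: max service T ≥ 174 °C; σ_y ≥ 46.3 MPa; k ≥ 21.0 W/(m·K). Survivors: silicon nitride, brass.
Normalizing units and computing the index:
  silicon nitride: E = 296.8 GPa, ρ = 3252 kg/m³
  brass: E = 106.0 GPa, ρ = 8490 kg/m³
  silicon nitride: M = 91.3 MN·m/kg
  brass: M = 12.5 MN·m/kg
The maximum is for silicon nitride.

silicon nitride, M = 91.3 MN·m/kg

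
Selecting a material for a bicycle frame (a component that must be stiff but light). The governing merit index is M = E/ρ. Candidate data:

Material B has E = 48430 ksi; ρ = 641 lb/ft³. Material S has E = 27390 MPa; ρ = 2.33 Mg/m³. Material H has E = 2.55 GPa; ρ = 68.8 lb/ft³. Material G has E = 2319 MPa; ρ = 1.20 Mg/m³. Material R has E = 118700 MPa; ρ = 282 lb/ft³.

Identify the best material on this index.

In SI units:
  material B: E = 333.9 GPa, ρ = 10270 kg/m³
  material S: E = 27.39 GPa, ρ = 2330 kg/m³
  material H: E = 2.550 GPa, ρ = 1102 kg/m³
  material G: E = 2.319 GPa, ρ = 1200 kg/m³
  material R: E = 118.7 GPa, ρ = 4517 kg/m³
  material B: M = 32.5 MN·m/kg
  material R: M = 26.3 MN·m/kg
  material S: M = 11.8 MN·m/kg
  material H: M = 2.31 MN·m/kg
  material G: M = 1.93 MN·m/kg
Highest index: material B.

material B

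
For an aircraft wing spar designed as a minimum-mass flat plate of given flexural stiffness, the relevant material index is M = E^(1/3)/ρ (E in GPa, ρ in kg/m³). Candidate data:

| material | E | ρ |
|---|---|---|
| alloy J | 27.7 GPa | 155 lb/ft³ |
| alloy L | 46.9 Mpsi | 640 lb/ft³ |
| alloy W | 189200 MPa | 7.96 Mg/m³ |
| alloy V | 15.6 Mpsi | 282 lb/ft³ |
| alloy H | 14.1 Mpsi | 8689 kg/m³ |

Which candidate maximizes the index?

After converting to SI:
  alloy J: E = 27.70 GPa, ρ = 2483 kg/m³
  alloy L: E = 323.4 GPa, ρ = 10250 kg/m³
  alloy W: E = 189.2 GPa, ρ = 7960 kg/m³
  alloy V: E = 107.6 GPa, ρ = 4517 kg/m³
  alloy H: E = 97.22 GPa, ρ = 8689 kg/m³
  alloy J: M = 1.22×10⁻³
  alloy V: M = 1.05×10⁻³
  alloy W: M = 0.721×10⁻³
  alloy L: M = 0.670×10⁻³
  alloy H: M = 0.529×10⁻³
Alloy J has the largest M.

alloy J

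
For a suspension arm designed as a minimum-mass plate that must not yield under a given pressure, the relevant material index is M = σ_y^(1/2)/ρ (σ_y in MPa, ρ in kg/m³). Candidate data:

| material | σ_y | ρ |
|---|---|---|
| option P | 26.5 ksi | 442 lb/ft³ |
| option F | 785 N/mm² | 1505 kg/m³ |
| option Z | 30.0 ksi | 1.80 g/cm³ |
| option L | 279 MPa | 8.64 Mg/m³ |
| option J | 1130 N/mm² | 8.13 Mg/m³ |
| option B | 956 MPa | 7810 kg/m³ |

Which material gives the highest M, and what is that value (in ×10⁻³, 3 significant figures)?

In SI units:
  option P: σ_y = 182.7 MPa, ρ = 7080 kg/m³
  option F: σ_y = 785.0 MPa, ρ = 1505 kg/m³
  option Z: σ_y = 206.8 MPa, ρ = 1800 kg/m³
  option L: σ_y = 279.0 MPa, ρ = 8640 kg/m³
  option J: σ_y = 1130 MPa, ρ = 8130 kg/m³
  option B: σ_y = 956.0 MPa, ρ = 7810 kg/m³
  option F: M = 18.6×10⁻³
  option Z: M = 7.99×10⁻³
  option J: M = 4.13×10⁻³
  option B: M = 3.96×10⁻³
  option L: M = 1.93×10⁻³
  option P: M = 1.91×10⁻³
Option F has the largest M.

option F, M = 18.6×10⁻³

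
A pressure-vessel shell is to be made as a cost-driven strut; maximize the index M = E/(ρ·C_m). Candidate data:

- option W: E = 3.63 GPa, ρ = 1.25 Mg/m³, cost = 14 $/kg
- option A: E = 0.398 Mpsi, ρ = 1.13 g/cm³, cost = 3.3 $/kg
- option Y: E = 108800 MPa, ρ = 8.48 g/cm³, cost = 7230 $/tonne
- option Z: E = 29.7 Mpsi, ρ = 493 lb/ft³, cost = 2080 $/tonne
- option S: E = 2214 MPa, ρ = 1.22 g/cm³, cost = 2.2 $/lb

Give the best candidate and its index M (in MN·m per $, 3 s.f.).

option Z, M = 12.5 MN·m per $

Putting every candidate on a common basis:
  option W: E = 3.630 GPa, ρ = 1250 kg/m³, cost = 14.00 $/kg
  option A: E = 2.744 GPa, ρ = 1130 kg/m³, cost = 3.300 $/kg
  option Y: E = 108.8 GPa, ρ = 8480 kg/m³, cost = 7.230 $/kg
  option Z: E = 204.8 GPa, ρ = 7897 kg/m³, cost = 2.080 $/kg
  option S: E = 2.214 GPa, ρ = 1220 kg/m³, cost = 4.850 $/kg
  option Z: M = 12.5 MN·m per $
  option Y: M = 1.77 MN·m per $
  option A: M = 0.736 MN·m per $
  option S: M = 0.374 MN·m per $
  option W: M = 0.207 MN·m per $
Option Z has the largest M.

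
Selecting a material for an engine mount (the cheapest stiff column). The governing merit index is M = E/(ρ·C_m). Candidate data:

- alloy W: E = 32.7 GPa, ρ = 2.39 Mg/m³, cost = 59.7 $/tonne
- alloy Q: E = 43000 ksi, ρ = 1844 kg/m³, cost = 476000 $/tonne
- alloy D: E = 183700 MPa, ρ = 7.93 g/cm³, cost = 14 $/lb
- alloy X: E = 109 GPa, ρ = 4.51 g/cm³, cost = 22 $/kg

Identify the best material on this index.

Putting every candidate on a common basis:
  alloy W: E = 32.70 GPa, ρ = 2390 kg/m³, cost = 0.05970 $/kg
  alloy Q: E = 296.5 GPa, ρ = 1844 kg/m³, cost = 476.0 $/kg
  alloy D: E = 183.7 GPa, ρ = 7930 kg/m³, cost = 30.86 $/kg
  alloy X: E = 109.0 GPa, ρ = 4510 kg/m³, cost = 22.00 $/kg
  alloy W: M = 229 MN·m per $
  alloy X: M = 1.10 MN·m per $
  alloy D: M = 0.751 MN·m per $
  alloy Q: M = 0.338 MN·m per $
Highest index: alloy W.

alloy W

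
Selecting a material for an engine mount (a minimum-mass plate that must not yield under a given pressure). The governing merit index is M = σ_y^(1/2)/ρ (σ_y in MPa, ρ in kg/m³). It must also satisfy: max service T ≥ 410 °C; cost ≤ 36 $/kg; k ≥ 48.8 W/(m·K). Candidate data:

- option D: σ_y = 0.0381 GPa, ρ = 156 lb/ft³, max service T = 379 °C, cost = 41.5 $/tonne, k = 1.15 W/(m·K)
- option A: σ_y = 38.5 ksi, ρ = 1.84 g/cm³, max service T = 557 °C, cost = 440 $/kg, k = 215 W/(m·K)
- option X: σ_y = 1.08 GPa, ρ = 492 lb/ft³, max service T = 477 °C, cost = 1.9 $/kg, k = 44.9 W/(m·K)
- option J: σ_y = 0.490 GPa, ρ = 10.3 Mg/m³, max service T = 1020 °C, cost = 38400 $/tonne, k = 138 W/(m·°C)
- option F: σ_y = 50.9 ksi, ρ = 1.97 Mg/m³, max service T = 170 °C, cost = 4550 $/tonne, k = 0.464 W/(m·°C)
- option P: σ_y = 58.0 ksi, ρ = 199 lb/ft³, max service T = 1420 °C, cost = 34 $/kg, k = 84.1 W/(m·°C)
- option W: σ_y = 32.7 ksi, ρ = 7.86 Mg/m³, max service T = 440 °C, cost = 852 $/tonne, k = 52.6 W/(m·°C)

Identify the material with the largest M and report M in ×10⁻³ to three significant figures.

Screen on constraints: max service T ≥ 410 °C; cost ≤ 36 $/kg; k ≥ 48.8 W/(m·K). Survivors: option P, option W.
Normalizing units and computing the index:
  option P: σ_y = 399.9 MPa, ρ = 3188 kg/m³
  option W: σ_y = 225.5 MPa, ρ = 7860 kg/m³
  option P: M = 6.27×10⁻³
  option W: M = 1.91×10⁻³
Option P ranks first.

option P, M = 6.27×10⁻³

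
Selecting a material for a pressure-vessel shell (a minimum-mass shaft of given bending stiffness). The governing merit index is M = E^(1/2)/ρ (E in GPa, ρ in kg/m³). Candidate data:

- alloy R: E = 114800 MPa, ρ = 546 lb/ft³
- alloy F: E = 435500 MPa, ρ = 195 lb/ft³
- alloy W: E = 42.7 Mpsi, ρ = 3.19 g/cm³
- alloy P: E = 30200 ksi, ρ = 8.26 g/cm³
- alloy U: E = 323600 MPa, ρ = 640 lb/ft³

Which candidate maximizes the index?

alloy F

Convert each candidate to consistent units, then evaluate M:
  alloy R: E = 114.8 GPa, ρ = 8746 kg/m³
  alloy F: E = 435.5 GPa, ρ = 3124 kg/m³
  alloy W: E = 294.4 GPa, ρ = 3190 kg/m³
  alloy P: E = 208.2 GPa, ρ = 8260 kg/m³
  alloy U: E = 323.6 GPa, ρ = 10250 kg/m³
  alloy F: M = 6.68×10⁻³
  alloy W: M = 5.38×10⁻³
  alloy U: M = 1.75×10⁻³
  alloy P: M = 1.75×10⁻³
  alloy R: M = 1.23×10⁻³
Highest index: alloy F.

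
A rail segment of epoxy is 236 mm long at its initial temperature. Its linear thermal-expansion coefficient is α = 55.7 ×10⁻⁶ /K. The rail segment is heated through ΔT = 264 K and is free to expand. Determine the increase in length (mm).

ΔL = α·L₀·ΔT = 55.7×10⁻⁶ × 236 mm × 264.0 K = 3.47 mm.

3.47 mm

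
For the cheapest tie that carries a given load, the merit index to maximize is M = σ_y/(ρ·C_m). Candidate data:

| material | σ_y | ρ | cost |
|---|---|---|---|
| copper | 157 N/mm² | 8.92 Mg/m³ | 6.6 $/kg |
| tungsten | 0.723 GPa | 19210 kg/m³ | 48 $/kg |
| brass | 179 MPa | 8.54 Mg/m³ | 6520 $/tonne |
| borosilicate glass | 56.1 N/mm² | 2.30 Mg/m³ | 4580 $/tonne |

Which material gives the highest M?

Putting every candidate on a common basis:
  copper: σ_y = 157.0 MPa, ρ = 8920 kg/m³, cost = 6.600 $/kg
  tungsten: σ_y = 723.0 MPa, ρ = 19210 kg/m³, cost = 48.00 $/kg
  brass: σ_y = 179.0 MPa, ρ = 8540 kg/m³, cost = 6.520 $/kg
  borosilicate glass: σ_y = 56.10 MPa, ρ = 2300 kg/m³, cost = 4.580 $/kg
  borosilicate glass: M = 5.33 kN·m per $
  brass: M = 3.21 kN·m per $
  copper: M = 2.67 kN·m per $
  tungsten: M = 0.784 kN·m per $
The maximum is for borosilicate glass.

borosilicate glass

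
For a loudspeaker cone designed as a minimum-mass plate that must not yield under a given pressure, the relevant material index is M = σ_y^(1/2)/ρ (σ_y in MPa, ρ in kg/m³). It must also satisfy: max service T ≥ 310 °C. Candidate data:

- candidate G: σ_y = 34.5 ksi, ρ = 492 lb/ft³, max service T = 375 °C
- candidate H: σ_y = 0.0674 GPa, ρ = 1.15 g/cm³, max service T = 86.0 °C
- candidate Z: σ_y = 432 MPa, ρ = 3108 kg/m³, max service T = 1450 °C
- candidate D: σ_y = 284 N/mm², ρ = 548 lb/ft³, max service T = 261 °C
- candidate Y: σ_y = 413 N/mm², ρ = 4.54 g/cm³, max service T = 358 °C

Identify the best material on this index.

candidate Z

Screen on constraints: max service T ≥ 310 °C. Survivors: candidate G, candidate Z, candidate Y.
Convert each candidate to consistent units, then evaluate M:
  candidate G: σ_y = 237.9 MPa, ρ = 7881 kg/m³
  candidate Z: σ_y = 432.0 MPa, ρ = 3108 kg/m³
  candidate Y: σ_y = 413.0 MPa, ρ = 4540 kg/m³
  candidate Z: M = 6.69×10⁻³
  candidate Y: M = 4.48×10⁻³
  candidate G: M = 1.96×10⁻³
Candidate Z has the largest M.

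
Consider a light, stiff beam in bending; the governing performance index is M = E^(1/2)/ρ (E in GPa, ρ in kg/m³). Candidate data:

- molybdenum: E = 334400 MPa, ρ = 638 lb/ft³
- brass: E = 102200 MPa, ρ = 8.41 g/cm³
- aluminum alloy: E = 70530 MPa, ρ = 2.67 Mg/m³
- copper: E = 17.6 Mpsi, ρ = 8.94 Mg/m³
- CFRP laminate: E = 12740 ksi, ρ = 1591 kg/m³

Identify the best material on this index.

Putting every candidate on a common basis:
  molybdenum: E = 334.4 GPa, ρ = 10220 kg/m³
  brass: E = 102.2 GPa, ρ = 8410 kg/m³
  aluminum alloy: E = 70.53 GPa, ρ = 2670 kg/m³
  copper: E = 121.3 GPa, ρ = 8940 kg/m³
  CFRP laminate: E = 87.84 GPa, ρ = 1591 kg/m³
  CFRP laminate: M = 5.89×10⁻³
  aluminum alloy: M = 3.15×10⁻³
  molybdenum: M = 1.79×10⁻³
  copper: M = 1.23×10⁻³
  brass: M = 1.20×10⁻³
CFRP laminate has the largest M.

CFRP laminate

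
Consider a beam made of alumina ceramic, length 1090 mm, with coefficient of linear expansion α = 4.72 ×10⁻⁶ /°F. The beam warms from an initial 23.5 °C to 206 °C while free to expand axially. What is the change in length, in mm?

Convert α: 4.72×10⁻⁶/°F × (9/5) = 8.50×10⁻⁶/K.
ΔT = 206 − 23.5 = 182.5 K.
ΔL = α·L₀·ΔT = 8.50×10⁻⁶ × 1090 mm × 182.5 K = 1.69 mm.

1.69 mm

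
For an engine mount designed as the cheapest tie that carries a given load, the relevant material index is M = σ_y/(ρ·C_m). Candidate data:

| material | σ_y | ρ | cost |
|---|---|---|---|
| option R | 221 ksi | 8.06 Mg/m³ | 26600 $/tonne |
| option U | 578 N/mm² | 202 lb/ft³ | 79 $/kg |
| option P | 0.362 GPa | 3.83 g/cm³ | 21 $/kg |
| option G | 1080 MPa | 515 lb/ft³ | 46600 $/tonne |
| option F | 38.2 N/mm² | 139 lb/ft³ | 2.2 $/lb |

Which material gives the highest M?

After converting to SI:
  option R: σ_y = 1524 MPa, ρ = 8060 kg/m³, cost = 26.60 $/kg
  option U: σ_y = 578.0 MPa, ρ = 3236 kg/m³, cost = 79.00 $/kg
  option P: σ_y = 362.0 MPa, ρ = 3830 kg/m³, cost = 21.00 $/kg
  option G: σ_y = 1080 MPa, ρ = 8250 kg/m³, cost = 46.60 $/kg
  option F: σ_y = 38.20 MPa, ρ = 2227 kg/m³, cost = 4.850 $/kg
  option R: M = 7.11 kN·m per $
  option P: M = 4.50 kN·m per $
  option F: M = 3.54 kN·m per $
  option G: M = 2.81 kN·m per $
  option U: M = 2.26 kN·m per $
Option R ranks first.

option R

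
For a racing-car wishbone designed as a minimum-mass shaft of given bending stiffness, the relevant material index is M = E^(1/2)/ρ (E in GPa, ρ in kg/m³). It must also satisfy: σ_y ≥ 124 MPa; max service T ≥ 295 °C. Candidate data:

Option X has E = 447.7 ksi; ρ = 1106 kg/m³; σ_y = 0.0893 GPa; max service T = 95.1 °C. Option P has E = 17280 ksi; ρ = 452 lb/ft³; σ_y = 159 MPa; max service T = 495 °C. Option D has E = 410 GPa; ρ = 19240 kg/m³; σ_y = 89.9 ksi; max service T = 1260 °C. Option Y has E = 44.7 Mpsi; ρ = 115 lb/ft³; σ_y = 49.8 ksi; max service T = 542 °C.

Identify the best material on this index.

option Y

Screen on constraints: σ_y ≥ 124 MPa; max service T ≥ 295 °C. Survivors: option P, option D, option Y.
Putting every candidate on a common basis:
  option P: E = 119.1 GPa, ρ = 7240 kg/m³
  option D: E = 410.0 GPa, ρ = 19240 kg/m³
  option Y: E = 308.2 GPa, ρ = 1842 kg/m³
  option Y: M = 9.53×10⁻³
  option P: M = 1.51×10⁻³
  option D: M = 1.05×10⁻³
The maximum is for option Y.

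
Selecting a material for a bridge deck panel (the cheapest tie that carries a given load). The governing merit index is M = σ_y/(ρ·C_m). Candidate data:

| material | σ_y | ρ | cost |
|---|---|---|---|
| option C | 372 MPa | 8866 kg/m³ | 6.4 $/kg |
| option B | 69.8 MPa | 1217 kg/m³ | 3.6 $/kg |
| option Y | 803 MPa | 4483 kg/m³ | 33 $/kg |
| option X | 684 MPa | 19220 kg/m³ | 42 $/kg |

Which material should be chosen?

Per-candidate index values:
  option B: M = 15.9 kN·m per $
  option C: M = 6.56 kN·m per $
  option Y: M = 5.43 kN·m per $
  option X: M = 0.847 kN·m per $
Highest index: option B.

option B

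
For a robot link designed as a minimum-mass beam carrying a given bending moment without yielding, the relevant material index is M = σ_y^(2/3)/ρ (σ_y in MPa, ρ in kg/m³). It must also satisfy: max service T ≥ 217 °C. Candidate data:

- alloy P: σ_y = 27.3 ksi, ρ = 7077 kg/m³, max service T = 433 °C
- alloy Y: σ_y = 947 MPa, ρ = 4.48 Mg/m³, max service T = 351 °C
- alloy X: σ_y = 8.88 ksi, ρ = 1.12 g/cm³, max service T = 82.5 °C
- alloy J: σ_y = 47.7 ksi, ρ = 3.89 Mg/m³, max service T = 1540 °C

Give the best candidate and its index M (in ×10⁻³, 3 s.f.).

alloy Y, M = 21.5×10⁻³

Screen on constraints: max service T ≥ 217 °C. Survivors: alloy P, alloy Y, alloy J.
In SI units:
  alloy P: σ_y = 188.2 MPa, ρ = 7077 kg/m³
  alloy Y: σ_y = 947.0 MPa, ρ = 4480 kg/m³
  alloy J: σ_y = 328.9 MPa, ρ = 3890 kg/m³
  alloy Y: M = 21.5×10⁻³
  alloy J: M = 12.2×10⁻³
  alloy P: M = 4.64×10⁻³
Alloy Y has the largest M.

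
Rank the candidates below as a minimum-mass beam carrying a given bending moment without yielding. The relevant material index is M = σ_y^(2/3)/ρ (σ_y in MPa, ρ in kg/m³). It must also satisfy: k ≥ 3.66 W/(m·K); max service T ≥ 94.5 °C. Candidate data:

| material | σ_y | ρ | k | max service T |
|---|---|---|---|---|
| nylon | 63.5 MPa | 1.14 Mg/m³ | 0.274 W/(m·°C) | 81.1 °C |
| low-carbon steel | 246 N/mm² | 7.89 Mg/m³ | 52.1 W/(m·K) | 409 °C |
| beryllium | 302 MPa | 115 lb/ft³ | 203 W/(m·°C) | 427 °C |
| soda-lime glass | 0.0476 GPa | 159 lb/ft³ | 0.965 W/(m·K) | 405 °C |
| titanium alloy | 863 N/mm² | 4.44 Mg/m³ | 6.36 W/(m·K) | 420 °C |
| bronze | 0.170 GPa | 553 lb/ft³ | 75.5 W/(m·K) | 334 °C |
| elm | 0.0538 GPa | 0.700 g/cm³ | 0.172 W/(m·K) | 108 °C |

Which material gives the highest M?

Screen on constraints: k ≥ 3.66 W/(m·K); max service T ≥ 94.5 °C. Survivors: low-carbon steel, beryllium, titanium alloy, bronze.
After converting to SI:
  low-carbon steel: σ_y = 246.0 MPa, ρ = 7890 kg/m³
  beryllium: σ_y = 302.0 MPa, ρ = 1842 kg/m³
  titanium alloy: σ_y = 863.0 MPa, ρ = 4440 kg/m³
  bronze: σ_y = 170.0 MPa, ρ = 8858 kg/m³
  beryllium: M = 24.4×10⁻³
  titanium alloy: M = 20.4×10⁻³
  low-carbon steel: M = 4.98×10⁻³
  bronze: M = 3.46×10⁻³
Beryllium has the largest M.

beryllium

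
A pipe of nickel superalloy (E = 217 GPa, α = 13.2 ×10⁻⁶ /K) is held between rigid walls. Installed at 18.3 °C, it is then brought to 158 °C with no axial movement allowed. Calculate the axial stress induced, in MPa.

400 MPa

ΔT = 139.7 K. Constrained thermal stress σ = E·α·ΔT = 217.0×10³ MPa × 13.2×10⁻⁶ × 139.7 = 400 MPa (compressive).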